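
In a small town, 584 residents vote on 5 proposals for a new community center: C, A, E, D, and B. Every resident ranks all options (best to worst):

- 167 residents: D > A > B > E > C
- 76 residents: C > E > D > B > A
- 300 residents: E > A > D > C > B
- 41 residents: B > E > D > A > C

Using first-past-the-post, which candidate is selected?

First-place votes: C 76, A 0, E 300, D 167, B 41.
E has the most first-place votes.

E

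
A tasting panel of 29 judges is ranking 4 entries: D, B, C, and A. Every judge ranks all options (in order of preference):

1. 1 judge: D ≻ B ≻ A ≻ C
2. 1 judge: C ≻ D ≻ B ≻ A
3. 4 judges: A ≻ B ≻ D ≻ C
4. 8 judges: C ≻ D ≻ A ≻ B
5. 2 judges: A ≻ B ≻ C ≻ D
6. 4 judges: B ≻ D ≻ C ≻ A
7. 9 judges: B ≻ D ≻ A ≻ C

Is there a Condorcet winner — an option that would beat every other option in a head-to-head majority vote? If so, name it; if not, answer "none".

B vs D: 19–10 for B.
B vs C: 20–9 for B.
B vs A: 15–14 for B.
B beats every other option head-to-head.

B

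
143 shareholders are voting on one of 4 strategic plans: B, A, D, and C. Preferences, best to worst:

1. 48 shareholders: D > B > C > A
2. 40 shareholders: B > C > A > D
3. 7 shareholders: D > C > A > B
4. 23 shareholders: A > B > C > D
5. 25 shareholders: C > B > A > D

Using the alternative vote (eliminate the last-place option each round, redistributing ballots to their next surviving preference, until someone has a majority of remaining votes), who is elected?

Round 1: B 40, A 23, D 55, C 25. Eliminate A.
Round 2: B 63, D 55, C 25. Eliminate C.
Round 3: B 88, D 55. B has a majority.

B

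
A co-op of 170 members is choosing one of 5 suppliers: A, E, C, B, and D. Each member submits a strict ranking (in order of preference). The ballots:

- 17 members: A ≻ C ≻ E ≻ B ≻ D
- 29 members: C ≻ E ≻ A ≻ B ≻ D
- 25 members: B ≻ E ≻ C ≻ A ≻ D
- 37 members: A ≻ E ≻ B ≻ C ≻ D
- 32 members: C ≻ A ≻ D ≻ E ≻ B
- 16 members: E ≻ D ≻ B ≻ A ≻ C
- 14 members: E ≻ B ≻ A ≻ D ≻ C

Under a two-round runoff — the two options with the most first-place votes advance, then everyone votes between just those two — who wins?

C

Round 1 first-place votes: A 54, E 30, C 61, B 25, D 0.
C and A advance.
Runoff: C is preferred to A by 86 voters; A by 84.
C wins the runoff.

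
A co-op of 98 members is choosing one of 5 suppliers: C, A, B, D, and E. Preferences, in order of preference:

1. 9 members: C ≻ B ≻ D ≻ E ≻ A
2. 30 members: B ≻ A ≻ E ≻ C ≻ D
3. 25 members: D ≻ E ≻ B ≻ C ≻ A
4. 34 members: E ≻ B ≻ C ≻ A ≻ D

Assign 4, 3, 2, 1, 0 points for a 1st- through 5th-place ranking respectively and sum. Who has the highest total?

B

C: 9·4 + 30·1 + 25·1 + 34·2 = 159
A: 9·0 + 30·3 + 25·0 + 34·1 = 124
B: 9·3 + 30·4 + 25·2 + 34·3 = 299
D: 9·2 + 30·0 + 25·4 + 34·0 = 118
E: 9·1 + 30·2 + 25·3 + 34·4 = 280
B has the highest Borda score (299).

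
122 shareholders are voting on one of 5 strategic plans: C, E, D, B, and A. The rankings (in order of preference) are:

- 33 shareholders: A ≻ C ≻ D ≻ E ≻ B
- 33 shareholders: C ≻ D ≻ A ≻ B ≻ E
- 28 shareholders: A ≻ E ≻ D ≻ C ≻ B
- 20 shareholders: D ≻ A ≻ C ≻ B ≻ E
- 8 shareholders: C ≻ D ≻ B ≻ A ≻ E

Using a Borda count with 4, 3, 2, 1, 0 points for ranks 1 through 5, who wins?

C: 33·3 + 33·4 + 28·1 + 20·2 + 8·4 = 331
E: 33·1 + 33·0 + 28·3 + 20·0 + 8·0 = 117
D: 33·2 + 33·3 + 28·2 + 20·4 + 8·3 = 325
B: 33·0 + 33·1 + 28·0 + 20·1 + 8·2 = 69
A: 33·4 + 33·2 + 28·4 + 20·3 + 8·1 = 378
A has the highest Borda score (378).

A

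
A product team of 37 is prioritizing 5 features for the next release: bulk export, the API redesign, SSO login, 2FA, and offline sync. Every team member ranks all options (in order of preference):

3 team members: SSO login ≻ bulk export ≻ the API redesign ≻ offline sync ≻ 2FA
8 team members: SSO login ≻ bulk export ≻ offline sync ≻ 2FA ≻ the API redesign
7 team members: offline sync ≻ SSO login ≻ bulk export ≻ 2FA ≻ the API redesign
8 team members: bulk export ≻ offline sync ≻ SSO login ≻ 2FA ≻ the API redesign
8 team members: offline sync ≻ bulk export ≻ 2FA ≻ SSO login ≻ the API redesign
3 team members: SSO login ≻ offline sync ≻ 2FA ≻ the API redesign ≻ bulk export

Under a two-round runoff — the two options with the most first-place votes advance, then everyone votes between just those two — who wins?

offline sync

Round 1 first-place votes: bulk export 8, the API redesign 0, SSO login 14, 2FA 0, offline sync 15.
offline sync and SSO login advance.
Runoff: offline sync is preferred to SSO login by 23 voters; SSO login by 14.
offline sync wins the runoff.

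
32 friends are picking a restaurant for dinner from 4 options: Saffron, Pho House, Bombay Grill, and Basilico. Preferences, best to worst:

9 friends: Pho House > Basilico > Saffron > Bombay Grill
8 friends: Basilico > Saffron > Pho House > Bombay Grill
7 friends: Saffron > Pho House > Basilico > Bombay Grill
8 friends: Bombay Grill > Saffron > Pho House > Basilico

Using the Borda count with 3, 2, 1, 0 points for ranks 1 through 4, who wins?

Saffron

Saffron: 9·1 + 8·2 + 7·3 + 8·2 = 62
Pho House: 9·3 + 8·1 + 7·2 + 8·1 = 57
Bombay Grill: 9·0 + 8·0 + 7·0 + 8·3 = 24
Basilico: 9·2 + 8·3 + 7·1 + 8·0 = 49
Saffron has the highest Borda score (62).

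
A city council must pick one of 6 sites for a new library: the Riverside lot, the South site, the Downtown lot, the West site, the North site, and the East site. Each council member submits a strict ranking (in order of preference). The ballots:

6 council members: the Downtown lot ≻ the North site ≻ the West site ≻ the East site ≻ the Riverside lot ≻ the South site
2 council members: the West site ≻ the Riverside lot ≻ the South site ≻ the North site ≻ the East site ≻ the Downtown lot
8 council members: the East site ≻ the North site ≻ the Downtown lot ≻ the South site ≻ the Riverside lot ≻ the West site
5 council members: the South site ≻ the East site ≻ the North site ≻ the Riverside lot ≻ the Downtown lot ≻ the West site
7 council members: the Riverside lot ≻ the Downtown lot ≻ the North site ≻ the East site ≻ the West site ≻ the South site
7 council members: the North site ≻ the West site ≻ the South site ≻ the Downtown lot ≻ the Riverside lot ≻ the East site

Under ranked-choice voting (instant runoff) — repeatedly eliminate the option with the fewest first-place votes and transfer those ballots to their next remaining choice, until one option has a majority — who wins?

the North site

Round 1: the Riverside lot 7, the South site 5, the Downtown lot 6, the West site 2, the North site 7, the East site 8. Eliminate the West site.
Round 2: the Riverside lot 9, the South site 5, the Downtown lot 6, the North site 7, the East site 8. Eliminate the South site.
Round 3: the Riverside lot 9, the Downtown lot 6, the North site 7, the East site 13. Eliminate the Downtown lot.
Round 4: the Riverside lot 9, the North site 13, the East site 13. Eliminate the Riverside lot.
Round 5: the North site 22, the East site 13. The North site has a majority.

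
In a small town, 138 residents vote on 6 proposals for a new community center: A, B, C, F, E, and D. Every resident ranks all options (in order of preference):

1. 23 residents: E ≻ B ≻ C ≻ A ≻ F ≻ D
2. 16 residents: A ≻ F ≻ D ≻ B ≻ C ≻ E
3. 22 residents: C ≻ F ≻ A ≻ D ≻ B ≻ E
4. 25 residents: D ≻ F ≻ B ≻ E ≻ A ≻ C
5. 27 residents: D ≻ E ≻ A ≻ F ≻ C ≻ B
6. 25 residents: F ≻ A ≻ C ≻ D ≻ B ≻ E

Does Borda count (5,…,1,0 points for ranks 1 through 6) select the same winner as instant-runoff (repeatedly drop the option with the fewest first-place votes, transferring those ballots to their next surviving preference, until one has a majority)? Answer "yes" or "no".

Borda — scores: A 398, B 246, C 297, F 454, E 273, D 402. Winner: F.
Instant-runoff — R1 A 16, B 0, C 22, F 25, E 23, D 52 (B out); R2 A 16, C 22, F 25, E 23, D 52 (A out); R3 C 22, F 41, E 23, D 52 (C out); R4 F 63, E 23, D 52 (E out); R5 F 86, D 52 (F winner). Winner: F.
The two methods agree.

yes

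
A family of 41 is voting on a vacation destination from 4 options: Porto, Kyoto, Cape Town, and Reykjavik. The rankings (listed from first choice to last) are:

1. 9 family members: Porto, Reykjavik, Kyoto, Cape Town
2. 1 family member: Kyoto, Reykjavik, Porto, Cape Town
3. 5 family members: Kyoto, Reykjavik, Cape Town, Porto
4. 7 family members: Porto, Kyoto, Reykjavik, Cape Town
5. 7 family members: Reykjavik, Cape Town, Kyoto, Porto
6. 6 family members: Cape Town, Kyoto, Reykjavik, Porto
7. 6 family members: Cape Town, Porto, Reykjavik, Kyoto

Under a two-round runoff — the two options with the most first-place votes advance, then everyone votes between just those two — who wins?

Round 1 first-place votes: Porto 16, Kyoto 6, Cape Town 12, Reykjavik 7.
Porto and Cape Town advance.
Runoff: Porto is preferred to Cape Town by 17 voters; Cape Town by 24.
Cape Town wins the runoff.

Cape Town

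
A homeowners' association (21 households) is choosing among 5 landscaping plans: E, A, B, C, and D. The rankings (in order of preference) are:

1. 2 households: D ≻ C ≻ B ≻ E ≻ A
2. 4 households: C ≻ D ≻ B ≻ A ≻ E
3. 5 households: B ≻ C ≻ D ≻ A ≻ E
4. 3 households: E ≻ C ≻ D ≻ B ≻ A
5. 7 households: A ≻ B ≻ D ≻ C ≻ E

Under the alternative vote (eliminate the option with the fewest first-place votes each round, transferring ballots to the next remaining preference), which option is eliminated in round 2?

E

Round 1: E 3, A 7, B 5, C 4, D 2. Eliminate D.
Round 2: E 3, A 7, B 5, C 6. Eliminate E.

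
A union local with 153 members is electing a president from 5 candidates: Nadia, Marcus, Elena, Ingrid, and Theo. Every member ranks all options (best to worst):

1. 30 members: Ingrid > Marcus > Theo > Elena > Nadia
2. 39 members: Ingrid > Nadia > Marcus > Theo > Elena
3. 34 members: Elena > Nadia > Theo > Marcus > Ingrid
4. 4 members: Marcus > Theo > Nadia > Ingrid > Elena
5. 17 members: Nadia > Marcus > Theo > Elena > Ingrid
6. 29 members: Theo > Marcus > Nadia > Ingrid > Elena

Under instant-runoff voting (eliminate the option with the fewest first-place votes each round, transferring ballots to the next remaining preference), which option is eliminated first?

Marcus

Round 1: Nadia 17, Marcus 4, Elena 34, Ingrid 69, Theo 29. Eliminate Marcus.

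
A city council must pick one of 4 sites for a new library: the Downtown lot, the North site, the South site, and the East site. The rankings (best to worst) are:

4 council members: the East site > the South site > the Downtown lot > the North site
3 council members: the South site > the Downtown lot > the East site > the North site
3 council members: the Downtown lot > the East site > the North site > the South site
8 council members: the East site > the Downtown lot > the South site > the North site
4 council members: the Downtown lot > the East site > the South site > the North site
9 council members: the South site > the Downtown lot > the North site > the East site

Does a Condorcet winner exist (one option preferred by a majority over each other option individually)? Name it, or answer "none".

none

Checking pairwise contests:
the South site beats the Downtown lot 16–15.
the Downtown lot beats the North site 31–0.
the East site beats the South site 19–12.
the Downtown lot beats the East site 19–12.
Every option loses at least one head-to-head, so there is no Condorcet winner.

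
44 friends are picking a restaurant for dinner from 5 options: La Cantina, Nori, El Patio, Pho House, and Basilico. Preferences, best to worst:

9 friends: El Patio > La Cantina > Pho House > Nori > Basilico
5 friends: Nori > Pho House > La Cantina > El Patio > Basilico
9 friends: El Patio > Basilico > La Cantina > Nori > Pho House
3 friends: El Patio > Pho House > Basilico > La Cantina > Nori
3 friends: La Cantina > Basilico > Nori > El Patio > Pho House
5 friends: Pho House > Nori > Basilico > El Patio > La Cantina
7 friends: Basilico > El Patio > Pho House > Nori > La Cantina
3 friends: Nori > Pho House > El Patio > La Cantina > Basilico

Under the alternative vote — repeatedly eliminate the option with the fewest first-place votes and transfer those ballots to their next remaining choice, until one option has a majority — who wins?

Round 1: La Cantina 3, Nori 8, El Patio 21, Pho House 5, Basilico 7. Eliminate La Cantina.
Round 2: Nori 8, El Patio 21, Pho House 5, Basilico 10. Eliminate Pho House.
Round 3: Nori 13, El Patio 21, Basilico 10. Eliminate Basilico.
Round 4: Nori 16, El Patio 28. El Patio has a majority.

El Patio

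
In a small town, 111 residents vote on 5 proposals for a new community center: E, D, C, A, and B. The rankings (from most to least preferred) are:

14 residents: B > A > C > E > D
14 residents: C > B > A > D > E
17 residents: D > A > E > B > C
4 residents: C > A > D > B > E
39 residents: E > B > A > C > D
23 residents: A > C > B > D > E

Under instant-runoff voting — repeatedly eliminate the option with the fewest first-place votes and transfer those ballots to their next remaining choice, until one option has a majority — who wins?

Round 1: E 39, D 17, C 18, A 23, B 14. Eliminate B.
Round 2: E 39, D 17, C 18, A 37. Eliminate D.
Round 3: E 39, C 18, A 54. Eliminate C.
Round 4: E 39, A 72. A has a majority.

A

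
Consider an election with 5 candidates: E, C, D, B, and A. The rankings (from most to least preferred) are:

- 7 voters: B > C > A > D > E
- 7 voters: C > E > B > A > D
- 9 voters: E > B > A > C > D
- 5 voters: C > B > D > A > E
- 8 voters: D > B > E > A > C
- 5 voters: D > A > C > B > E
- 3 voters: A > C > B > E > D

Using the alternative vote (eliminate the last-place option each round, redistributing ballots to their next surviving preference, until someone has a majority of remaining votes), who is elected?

Round 1: E 9, C 12, D 13, B 7, A 3. Eliminate A.
Round 2: E 9, C 15, D 13, B 7. Eliminate B.
Round 3: E 9, C 22, D 13. Eliminate E.
Round 4: C 31, D 13. C has a majority.

C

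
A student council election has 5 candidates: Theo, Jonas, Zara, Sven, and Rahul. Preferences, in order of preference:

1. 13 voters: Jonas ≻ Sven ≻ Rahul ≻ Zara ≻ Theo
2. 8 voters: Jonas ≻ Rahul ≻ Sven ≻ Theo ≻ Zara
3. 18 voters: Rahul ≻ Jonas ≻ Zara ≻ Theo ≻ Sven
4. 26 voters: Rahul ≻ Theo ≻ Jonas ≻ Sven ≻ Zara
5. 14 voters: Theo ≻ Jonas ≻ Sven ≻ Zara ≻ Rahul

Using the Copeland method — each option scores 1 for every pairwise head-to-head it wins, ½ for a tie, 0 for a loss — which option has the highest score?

Theo: beats Jonas, Zara, and Sven; loses to Rahul → score 3.
Jonas: beats Zara and Sven; loses to Theo and Rahul → score 2.
Zara: loses to Theo, Jonas, Sven, and Rahul → score 0.
Sven: beats Zara; loses to Theo, Jonas, and Rahul → score 1.
Rahul: beats Theo, Jonas, Zara, and Sven → score 4.
Rahul has the best pairwise record.

Rahul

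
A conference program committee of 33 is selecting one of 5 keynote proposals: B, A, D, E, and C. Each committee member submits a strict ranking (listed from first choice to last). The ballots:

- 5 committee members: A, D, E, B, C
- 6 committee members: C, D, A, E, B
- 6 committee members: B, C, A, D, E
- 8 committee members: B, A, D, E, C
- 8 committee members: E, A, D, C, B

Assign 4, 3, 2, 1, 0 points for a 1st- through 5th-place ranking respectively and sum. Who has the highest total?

B: 5·1 + 6·0 + 6·4 + 8·4 + 8·0 = 61
A: 5·4 + 6·2 + 6·2 + 8·3 + 8·3 = 92
D: 5·3 + 6·3 + 6·1 + 8·2 + 8·2 = 71
E: 5·2 + 6·1 + 6·0 + 8·1 + 8·4 = 56
C: 5·0 + 6·4 + 6·3 + 8·0 + 8·1 = 50
A has the highest Borda score (92).

A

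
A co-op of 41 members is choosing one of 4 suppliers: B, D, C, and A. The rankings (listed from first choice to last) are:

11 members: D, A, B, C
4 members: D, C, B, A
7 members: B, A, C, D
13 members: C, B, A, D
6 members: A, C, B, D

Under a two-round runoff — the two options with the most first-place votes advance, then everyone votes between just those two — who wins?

C

Round 1 first-place votes: B 7, D 15, C 13, A 6.
D and C advance.
Runoff: D is preferred to C by 15 voters; C by 26.
C wins the runoff.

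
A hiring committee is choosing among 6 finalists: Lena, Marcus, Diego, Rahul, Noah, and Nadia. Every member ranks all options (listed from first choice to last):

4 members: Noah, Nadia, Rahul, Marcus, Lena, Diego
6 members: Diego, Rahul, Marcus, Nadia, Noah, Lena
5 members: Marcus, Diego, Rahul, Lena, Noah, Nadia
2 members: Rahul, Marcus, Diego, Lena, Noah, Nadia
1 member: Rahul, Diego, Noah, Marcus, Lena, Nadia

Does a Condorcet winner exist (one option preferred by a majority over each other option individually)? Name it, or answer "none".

Checking pairwise contests:
Marcus beats Lena 18–0.
Rahul beats Marcus 13–5.
Marcus beats Diego 11–7.
Diego beats Rahul 11–7.
Marcus beats Noah 13–5.
Marcus beats Nadia 14–4.
Every option loses at least one head-to-head, so there is no Condorcet winner.

none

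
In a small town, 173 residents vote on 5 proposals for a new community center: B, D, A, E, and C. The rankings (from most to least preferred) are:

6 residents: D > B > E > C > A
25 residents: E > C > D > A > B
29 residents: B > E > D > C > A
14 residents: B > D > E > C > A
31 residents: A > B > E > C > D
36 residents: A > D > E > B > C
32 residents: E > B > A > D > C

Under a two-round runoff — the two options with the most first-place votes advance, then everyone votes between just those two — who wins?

E

Round 1 first-place votes: B 43, D 6, A 67, E 57, C 0.
A and E advance.
Runoff: A is preferred to E by 67 voters; E by 106.
E wins the runoff.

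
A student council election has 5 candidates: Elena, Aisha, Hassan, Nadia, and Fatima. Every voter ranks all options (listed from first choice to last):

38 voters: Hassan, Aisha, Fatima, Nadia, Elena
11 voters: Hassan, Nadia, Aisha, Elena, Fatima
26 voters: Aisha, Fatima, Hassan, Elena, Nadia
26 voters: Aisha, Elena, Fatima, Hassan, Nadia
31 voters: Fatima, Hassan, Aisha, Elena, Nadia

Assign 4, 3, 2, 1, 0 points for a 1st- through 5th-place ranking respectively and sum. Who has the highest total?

Elena: 38·0 + 11·1 + 26·1 + 26·3 + 31·1 = 146
Aisha: 38·3 + 11·2 + 26·4 + 26·4 + 31·2 = 406
Hassan: 38·4 + 11·4 + 26·2 + 26·1 + 31·3 = 367
Nadia: 38·1 + 11·3 + 26·0 + 26·0 + 31·0 = 71
Fatima: 38·2 + 11·0 + 26·3 + 26·2 + 31·4 = 330
Aisha has the highest Borda score (406).

Aisha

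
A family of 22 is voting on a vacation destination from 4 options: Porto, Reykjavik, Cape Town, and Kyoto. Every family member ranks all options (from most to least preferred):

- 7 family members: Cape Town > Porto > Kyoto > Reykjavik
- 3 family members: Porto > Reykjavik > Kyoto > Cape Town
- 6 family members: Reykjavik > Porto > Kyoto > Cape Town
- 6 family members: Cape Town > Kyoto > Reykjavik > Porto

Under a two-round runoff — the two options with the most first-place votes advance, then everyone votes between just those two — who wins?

Cape Town

Round 1 first-place votes: Porto 3, Reykjavik 6, Cape Town 13, Kyoto 0.
Cape Town and Reykjavik advance.
Runoff: Cape Town is preferred to Reykjavik by 13 voters; Reykjavik by 9.
Cape Town wins the runoff.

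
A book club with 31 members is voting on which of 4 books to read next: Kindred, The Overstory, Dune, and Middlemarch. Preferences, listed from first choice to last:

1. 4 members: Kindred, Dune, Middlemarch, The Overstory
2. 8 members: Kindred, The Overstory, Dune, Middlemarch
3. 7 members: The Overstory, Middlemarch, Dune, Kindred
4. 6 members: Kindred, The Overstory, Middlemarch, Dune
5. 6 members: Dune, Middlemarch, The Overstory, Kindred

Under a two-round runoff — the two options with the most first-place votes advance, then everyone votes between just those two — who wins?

Round 1 first-place votes: Kindred 18, The Overstory 7, Dune 6, Middlemarch 0.
Kindred and The Overstory advance.
Runoff: Kindred is preferred to The Overstory by 18 voters; The Overstory by 13.
Kindred wins the runoff.

Kindred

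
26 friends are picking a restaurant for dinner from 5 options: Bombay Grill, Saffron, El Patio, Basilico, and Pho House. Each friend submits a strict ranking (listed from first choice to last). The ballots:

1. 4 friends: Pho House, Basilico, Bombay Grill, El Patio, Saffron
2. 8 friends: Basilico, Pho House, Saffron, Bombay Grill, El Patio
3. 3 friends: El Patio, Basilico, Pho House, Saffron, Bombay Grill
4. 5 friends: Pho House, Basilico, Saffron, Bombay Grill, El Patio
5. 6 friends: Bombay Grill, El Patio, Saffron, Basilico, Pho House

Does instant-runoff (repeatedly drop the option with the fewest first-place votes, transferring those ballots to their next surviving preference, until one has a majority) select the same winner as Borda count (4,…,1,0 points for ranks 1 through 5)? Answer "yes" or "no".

Instant-runoff — R1 Bombay Grill 6, Saffron 0, El Patio 3, Basilico 8, Pho House 9 (Saffron out); R2 Bombay Grill 6, El Patio 3, Basilico 8, Pho House 9 (El Patio out); R3 Bombay Grill 6, Basilico 11, Pho House 9 (Bombay Grill out); R4 Basilico 17, Pho House 9 (Basilico winner). Winner: Basilico.
Borda — scores: Bombay Grill 45, Saffron 41, El Patio 34, Basilico 74, Pho House 66. Winner: Basilico.
The two methods agree.

yes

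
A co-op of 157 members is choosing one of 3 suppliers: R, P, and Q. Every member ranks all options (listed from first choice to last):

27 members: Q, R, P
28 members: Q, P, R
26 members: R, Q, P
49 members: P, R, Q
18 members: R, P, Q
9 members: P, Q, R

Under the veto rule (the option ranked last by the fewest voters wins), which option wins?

R

Last-place votes: R 37, P 53, Q 67.
R is ranked last by the fewest voters, so R wins.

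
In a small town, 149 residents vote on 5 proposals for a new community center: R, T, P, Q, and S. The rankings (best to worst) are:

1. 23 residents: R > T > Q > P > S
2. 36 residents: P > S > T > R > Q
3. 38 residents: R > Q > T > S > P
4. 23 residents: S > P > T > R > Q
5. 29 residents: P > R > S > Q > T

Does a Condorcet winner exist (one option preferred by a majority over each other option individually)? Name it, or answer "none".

P

P vs R: 88–61 for P.
P vs T: 88–61 for P.
P vs Q: 88–61 for P.
P vs S: 88–61 for P.
P beats every other option head-to-head.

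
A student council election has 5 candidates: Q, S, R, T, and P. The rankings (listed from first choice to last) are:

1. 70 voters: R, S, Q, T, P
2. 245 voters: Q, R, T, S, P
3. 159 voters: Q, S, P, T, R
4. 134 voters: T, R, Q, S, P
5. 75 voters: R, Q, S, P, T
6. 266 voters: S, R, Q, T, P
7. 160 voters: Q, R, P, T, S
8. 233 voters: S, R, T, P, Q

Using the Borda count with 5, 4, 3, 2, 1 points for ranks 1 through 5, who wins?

R

Q: 70·3 + 245·5 + 159·5 + 134·3 + 75·4 + 266·3 + 160·5 + 233·1 = 4763
S: 70·4 + 245·2 + 159·4 + 134·2 + 75·3 + 266·5 + 160·1 + 233·5 = 4554
R: 70·5 + 245·4 + 159·1 + 134·4 + 75·5 + 266·4 + 160·4 + 233·4 = 5036
T: 70·2 + 245·3 + 159·2 + 134·5 + 75·1 + 266·2 + 160·2 + 233·3 = 3489
P: 70·1 + 245·1 + 159·3 + 134·1 + 75·2 + 266·1 + 160·3 + 233·2 = 2288
R has the highest Borda score (5036).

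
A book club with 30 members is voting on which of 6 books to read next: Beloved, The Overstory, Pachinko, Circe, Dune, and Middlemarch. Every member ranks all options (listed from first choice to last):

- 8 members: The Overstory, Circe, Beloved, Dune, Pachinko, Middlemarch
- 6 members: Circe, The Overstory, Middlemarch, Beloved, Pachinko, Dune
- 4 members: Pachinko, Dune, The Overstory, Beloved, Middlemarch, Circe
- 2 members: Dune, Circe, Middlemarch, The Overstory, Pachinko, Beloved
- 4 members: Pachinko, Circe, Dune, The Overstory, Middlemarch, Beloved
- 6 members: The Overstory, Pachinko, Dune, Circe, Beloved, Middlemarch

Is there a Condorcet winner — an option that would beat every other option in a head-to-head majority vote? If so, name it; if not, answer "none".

The Overstory vs Beloved: 30–0 for The Overstory.
The Overstory vs Pachinko: 22–8 for The Overstory.
The Overstory vs Circe: 18–12 for The Overstory.
The Overstory vs Dune: 20–10 for The Overstory.
The Overstory vs Middlemarch: 28–2 for The Overstory.
The Overstory beats every other option head-to-head.

The Overstory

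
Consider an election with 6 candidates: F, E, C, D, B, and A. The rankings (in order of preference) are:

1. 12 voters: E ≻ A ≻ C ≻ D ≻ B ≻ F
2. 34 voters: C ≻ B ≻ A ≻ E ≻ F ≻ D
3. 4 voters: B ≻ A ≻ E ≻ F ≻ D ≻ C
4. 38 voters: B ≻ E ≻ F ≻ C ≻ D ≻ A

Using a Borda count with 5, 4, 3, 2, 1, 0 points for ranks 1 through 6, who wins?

F: 12·0 + 34·1 + 4·2 + 38·3 = 156
E: 12·5 + 34·2 + 4·3 + 38·4 = 292
C: 12·3 + 34·5 + 4·0 + 38·2 = 282
D: 12·2 + 34·0 + 4·1 + 38·1 = 66
B: 12·1 + 34·4 + 4·5 + 38·5 = 358
A: 12·4 + 34·3 + 4·4 + 38·0 = 166
B has the highest Borda score (358).

B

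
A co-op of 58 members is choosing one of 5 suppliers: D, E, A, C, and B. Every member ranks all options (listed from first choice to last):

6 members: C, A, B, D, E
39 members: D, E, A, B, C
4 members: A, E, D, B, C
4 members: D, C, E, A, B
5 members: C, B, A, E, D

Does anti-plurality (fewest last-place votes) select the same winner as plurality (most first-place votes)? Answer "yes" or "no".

Anti-plurality — last-place votes: D 5, E 6, A 0, C 43, B 4. Winner: A.
Plurality — first-place votes: D 43, E 0, A 4, C 11, B 0. Winner: D.
The two methods disagree.

no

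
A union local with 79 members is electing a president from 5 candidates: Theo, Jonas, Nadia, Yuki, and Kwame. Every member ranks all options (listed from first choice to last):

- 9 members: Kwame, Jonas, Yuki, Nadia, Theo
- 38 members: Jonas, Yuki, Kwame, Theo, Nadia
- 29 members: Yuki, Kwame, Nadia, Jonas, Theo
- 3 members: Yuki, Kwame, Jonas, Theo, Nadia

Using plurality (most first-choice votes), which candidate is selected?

First-place votes: Theo 0, Jonas 38, Nadia 0, Yuki 32, Kwame 9.
Jonas has the most first-place votes.

Jonas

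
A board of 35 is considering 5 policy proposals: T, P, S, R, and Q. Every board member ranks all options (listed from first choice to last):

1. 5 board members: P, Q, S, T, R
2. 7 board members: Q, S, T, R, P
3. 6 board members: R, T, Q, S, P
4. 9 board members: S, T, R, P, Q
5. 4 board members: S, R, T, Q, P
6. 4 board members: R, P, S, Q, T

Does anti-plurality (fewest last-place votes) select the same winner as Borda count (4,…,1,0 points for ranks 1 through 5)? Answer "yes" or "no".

Anti-plurality — last-place votes: T 4, P 17, S 0, R 5, Q 9. Winner: S.
Borda — scores: T 72, P 41, S 97, R 77, Q 63. Winner: S.
The two methods agree.

yes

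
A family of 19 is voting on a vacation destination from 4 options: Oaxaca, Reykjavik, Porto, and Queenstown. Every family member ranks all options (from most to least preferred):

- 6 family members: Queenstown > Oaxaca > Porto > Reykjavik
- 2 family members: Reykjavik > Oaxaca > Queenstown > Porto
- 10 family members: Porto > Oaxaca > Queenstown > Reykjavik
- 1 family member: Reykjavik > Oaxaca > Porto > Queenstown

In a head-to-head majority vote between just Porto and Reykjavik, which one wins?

Voters preferring Porto to Reykjavik: 16; preferring Reykjavik to Porto: 3.
Porto wins the head-to-head.

Porto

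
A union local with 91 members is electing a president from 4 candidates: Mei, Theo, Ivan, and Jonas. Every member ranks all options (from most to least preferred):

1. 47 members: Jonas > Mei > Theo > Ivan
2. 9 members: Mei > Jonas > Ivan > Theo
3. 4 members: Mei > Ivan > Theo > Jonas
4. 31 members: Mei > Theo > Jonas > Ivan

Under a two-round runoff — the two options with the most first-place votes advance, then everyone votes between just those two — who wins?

Round 1 first-place votes: Mei 44, Theo 0, Ivan 0, Jonas 47.
Jonas and Mei advance.
Runoff: Jonas is preferred to Mei by 47 voters; Mei by 44.
Jonas wins the runoff.

Jonas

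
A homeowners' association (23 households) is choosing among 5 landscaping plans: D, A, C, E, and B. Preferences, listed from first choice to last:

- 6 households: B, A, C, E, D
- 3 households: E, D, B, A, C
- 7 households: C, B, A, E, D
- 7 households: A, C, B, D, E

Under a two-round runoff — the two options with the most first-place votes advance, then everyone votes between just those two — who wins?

A

Round 1 first-place votes: D 0, A 7, C 7, E 3, B 6.
A and C advance.
Runoff: A is preferred to C by 16 voters; C by 7.
A wins the runoff.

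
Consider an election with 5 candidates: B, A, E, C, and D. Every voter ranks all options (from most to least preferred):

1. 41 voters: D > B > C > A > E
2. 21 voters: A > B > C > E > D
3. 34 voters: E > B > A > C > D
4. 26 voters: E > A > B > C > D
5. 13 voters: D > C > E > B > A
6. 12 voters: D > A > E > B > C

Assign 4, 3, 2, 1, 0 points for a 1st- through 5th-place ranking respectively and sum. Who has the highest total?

B

B: 41·3 + 21·3 + 34·3 + 26·2 + 13·1 + 12·1 = 365
A: 41·1 + 21·4 + 34·2 + 26·3 + 13·0 + 12·3 = 307
E: 41·0 + 21·1 + 34·4 + 26·4 + 13·2 + 12·2 = 311
C: 41·2 + 21·2 + 34·1 + 26·1 + 13·3 + 12·0 = 223
D: 41·4 + 21·0 + 34·0 + 26·0 + 13·4 + 12·4 = 264
B has the highest Borda score (365).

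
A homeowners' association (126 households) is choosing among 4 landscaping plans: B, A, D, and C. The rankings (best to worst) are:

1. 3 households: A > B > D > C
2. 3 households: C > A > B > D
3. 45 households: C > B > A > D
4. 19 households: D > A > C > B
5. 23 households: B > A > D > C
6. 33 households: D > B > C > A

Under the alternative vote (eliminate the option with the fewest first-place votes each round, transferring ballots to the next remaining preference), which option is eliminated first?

Round 1: B 23, A 3, D 52, C 48. Eliminate A.

A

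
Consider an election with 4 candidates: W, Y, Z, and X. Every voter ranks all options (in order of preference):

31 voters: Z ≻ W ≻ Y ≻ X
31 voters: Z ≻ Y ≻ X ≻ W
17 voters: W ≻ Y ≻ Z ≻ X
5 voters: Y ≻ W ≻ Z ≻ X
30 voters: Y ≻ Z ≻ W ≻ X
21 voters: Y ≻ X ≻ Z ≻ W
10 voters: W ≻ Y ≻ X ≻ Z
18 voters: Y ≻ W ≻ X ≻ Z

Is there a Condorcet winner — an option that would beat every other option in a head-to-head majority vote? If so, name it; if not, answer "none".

Y vs W: 105–58 for Y.
Y vs Z: 101–62 for Y.
Y vs X: 163–0 for Y.
Y beats every other option head-to-head.

Y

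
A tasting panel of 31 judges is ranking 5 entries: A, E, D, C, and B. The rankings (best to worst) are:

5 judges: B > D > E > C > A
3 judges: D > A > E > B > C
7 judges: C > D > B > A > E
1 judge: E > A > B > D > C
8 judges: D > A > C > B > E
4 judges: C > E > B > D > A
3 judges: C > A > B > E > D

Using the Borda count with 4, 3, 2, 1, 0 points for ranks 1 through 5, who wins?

A: 5·0 + 3·3 + 7·1 + 1·3 + 8·3 + 4·0 + 3·3 = 52
E: 5·2 + 3·2 + 7·0 + 1·4 + 8·0 + 4·3 + 3·1 = 35
D: 5·3 + 3·4 + 7·3 + 1·1 + 8·4 + 4·1 + 3·0 = 85
C: 5·1 + 3·0 + 7·4 + 1·0 + 8·2 + 4·4 + 3·4 = 77
B: 5·4 + 3·1 + 7·2 + 1·2 + 8·1 + 4·2 + 3·2 = 61
D has the highest Borda score (85).

D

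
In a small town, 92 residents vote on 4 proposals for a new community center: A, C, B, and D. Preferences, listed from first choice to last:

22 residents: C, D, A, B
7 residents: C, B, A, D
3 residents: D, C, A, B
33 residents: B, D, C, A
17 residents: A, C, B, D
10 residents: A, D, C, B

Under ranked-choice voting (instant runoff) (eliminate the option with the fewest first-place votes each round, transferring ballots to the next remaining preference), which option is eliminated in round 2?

A

Round 1: A 27, C 29, B 33, D 3. Eliminate D.
Round 2: A 27, C 32, B 33. Eliminate A.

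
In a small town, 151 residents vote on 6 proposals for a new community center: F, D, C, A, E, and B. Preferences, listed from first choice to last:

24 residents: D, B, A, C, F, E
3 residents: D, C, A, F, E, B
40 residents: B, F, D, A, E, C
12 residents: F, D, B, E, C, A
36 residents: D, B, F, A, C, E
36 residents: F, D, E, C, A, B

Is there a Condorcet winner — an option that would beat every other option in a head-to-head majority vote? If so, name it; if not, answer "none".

none

Checking pairwise contests:
B beats F 100–51.
F beats D 88–63.
F beats C 124–27.
F beats A 124–27.
F beats E 151–0.
D beats B 111–40.
Every option loses at least one head-to-head, so there is no Condorcet winner.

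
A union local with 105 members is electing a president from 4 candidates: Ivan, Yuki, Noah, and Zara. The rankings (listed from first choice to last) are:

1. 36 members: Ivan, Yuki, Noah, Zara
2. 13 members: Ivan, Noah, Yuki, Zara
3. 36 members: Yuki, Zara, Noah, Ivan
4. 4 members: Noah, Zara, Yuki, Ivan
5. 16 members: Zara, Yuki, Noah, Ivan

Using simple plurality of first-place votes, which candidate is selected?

First-place votes: Ivan 49, Yuki 36, Noah 4, Zara 16.
Ivan has the most first-place votes.

Ivan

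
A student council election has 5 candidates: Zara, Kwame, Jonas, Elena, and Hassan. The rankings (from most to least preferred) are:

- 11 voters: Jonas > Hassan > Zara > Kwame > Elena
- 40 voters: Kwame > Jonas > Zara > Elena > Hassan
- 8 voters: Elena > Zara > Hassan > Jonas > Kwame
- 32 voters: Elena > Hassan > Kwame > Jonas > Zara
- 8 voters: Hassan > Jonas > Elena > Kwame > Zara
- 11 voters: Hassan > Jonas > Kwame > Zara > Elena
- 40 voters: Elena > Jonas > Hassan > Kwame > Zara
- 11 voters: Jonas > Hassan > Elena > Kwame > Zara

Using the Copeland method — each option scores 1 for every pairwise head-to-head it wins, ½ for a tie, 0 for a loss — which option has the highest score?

Jonas

Zara: loses to Kwame, Jonas, Elena, and Hassan → score 0.
Kwame: beats Zara; loses to Jonas, Elena, and Hassan → score 1.
Jonas: beats Zara, Kwame, Elena, and Hassan → score 4.
Elena: beats Zara, Kwame, and Hassan; loses to Jonas → score 3.
Hassan: beats Zara and Kwame; loses to Jonas and Elena → score 2.
Jonas has the best pairwise record.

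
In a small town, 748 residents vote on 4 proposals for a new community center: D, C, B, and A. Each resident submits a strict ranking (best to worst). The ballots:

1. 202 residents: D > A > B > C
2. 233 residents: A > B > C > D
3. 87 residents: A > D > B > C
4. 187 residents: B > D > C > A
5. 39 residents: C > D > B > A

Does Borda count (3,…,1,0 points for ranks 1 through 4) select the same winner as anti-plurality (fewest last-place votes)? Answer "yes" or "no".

Borda — scores: D 1232, C 537, B 1355, A 1364. Winner: A.
Anti-plurality — last-place votes: D 233, C 289, B 0, A 226. Winner: B.
The two methods disagree.

no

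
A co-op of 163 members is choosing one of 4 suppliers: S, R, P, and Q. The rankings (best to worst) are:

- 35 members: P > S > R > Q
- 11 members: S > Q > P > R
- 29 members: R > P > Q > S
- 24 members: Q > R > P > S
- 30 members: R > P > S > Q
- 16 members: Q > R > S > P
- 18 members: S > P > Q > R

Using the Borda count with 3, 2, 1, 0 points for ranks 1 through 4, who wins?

P

S: 35·2 + 11·3 + 29·0 + 24·0 + 30·1 + 16·1 + 18·3 = 203
R: 35·1 + 11·0 + 29·3 + 24·2 + 30·3 + 16·2 + 18·0 = 292
P: 35·3 + 11·1 + 29·2 + 24·1 + 30·2 + 16·0 + 18·2 = 294
Q: 35·0 + 11·2 + 29·1 + 24·3 + 30·0 + 16·3 + 18·1 = 189
P has the highest Borda score (294).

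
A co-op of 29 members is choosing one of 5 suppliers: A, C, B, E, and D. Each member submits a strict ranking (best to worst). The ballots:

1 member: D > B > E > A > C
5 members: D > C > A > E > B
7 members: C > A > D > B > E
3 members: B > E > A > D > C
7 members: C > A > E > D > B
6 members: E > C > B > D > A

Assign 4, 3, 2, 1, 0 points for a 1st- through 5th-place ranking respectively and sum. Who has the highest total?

A: 1·1 + 5·2 + 7·3 + 3·2 + 7·3 + 6·0 = 59
C: 1·0 + 5·3 + 7·4 + 3·0 + 7·4 + 6·3 = 89
B: 1·3 + 5·0 + 7·1 + 3·4 + 7·0 + 6·2 = 34
E: 1·2 + 5·1 + 7·0 + 3·3 + 7·2 + 6·4 = 54
D: 1·4 + 5·4 + 7·2 + 3·1 + 7·1 + 6·1 = 54
C has the highest Borda score (89).

C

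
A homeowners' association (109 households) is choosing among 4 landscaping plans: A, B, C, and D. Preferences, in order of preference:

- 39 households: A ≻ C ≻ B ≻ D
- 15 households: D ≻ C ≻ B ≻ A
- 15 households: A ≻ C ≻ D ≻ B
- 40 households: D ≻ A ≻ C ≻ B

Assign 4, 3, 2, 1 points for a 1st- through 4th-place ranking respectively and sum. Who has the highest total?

A: 39·4 + 15·1 + 15·4 + 40·3 = 351
B: 39·2 + 15·2 + 15·1 + 40·1 = 163
C: 39·3 + 15·3 + 15·3 + 40·2 = 287
D: 39·1 + 15·4 + 15·2 + 40·4 = 289
A has the highest Borda score (351).

A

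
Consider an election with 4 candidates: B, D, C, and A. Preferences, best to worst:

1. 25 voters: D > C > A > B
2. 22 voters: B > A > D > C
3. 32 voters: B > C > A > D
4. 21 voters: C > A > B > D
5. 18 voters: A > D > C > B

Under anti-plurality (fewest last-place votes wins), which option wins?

A

Last-place votes: B 43, D 53, C 22, A 0.
A is ranked last by the fewest voters, so A wins.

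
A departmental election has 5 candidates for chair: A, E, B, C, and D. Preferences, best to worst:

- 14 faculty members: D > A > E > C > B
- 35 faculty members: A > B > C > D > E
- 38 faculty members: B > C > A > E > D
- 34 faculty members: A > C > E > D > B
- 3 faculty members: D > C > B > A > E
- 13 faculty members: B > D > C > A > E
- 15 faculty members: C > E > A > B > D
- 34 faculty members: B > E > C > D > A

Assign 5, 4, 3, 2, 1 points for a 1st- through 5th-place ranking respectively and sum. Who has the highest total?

B

A: 14·4 + 35·5 + 38·3 + 34·5 + 3·2 + 13·2 + 15·3 + 34·1 = 626
E: 14·3 + 35·1 + 38·2 + 34·3 + 3·1 + 13·1 + 15·4 + 34·4 = 467
B: 14·1 + 35·4 + 38·5 + 34·1 + 3·3 + 13·5 + 15·2 + 34·5 = 652
C: 14·2 + 35·3 + 38·4 + 34·4 + 3·4 + 13·3 + 15·5 + 34·3 = 649
D: 14·5 + 35·2 + 38·1 + 34·2 + 3·5 + 13·4 + 15·1 + 34·2 = 396
B has the highest Borda score (652).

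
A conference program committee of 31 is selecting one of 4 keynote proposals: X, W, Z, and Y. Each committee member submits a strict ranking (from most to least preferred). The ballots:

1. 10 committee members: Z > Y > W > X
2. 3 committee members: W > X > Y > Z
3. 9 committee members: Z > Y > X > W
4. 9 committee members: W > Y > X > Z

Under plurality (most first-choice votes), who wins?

First-place votes: X 0, W 12, Z 19, Y 0.
Z has the most first-place votes.

Z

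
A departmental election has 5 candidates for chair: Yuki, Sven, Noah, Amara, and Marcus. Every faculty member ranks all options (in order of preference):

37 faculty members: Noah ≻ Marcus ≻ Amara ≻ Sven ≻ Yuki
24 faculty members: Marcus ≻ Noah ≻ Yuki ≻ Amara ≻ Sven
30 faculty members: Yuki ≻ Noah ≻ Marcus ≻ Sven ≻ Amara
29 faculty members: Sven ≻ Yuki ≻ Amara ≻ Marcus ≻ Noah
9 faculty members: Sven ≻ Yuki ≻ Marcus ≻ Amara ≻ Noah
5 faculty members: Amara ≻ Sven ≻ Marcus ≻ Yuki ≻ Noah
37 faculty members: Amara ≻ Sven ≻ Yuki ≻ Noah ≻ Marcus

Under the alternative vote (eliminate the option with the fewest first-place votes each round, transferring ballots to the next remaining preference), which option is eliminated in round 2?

Round 1: Yuki 30, Sven 38, Noah 37, Amara 42, Marcus 24. Eliminate Marcus.
Round 2: Yuki 30, Sven 38, Noah 61, Amara 42. Eliminate Yuki.

Yuki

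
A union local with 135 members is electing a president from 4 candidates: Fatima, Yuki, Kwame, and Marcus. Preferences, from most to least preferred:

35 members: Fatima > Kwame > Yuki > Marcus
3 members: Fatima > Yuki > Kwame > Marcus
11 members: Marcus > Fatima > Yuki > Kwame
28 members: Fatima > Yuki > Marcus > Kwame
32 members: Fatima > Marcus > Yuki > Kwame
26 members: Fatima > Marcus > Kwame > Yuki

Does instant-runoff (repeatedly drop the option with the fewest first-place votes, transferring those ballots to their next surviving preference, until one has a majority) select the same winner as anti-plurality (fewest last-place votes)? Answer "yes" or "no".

yes

Instant-runoff — R1 Fatima 124, Yuki 0, Kwame 0, Marcus 11 (Fatima winner). Winner: Fatima.
Anti-plurality — last-place votes: Fatima 0, Yuki 26, Kwame 71, Marcus 38. Winner: Fatima.
The two methods agree.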